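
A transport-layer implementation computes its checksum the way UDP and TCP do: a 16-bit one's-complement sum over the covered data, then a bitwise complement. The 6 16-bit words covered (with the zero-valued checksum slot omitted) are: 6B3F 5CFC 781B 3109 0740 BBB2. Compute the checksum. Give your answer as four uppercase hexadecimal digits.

CBAC

One's-complement addition (fold any carry out of bit 15 back into bit 0):
  0x6B3F + 0x5CFC = 0x0C83B
  0xC83B + 0x781B = 0x14056 → wrap carry → 0x4057
  0x4057 + 0x3109 = 0x07160
  0x7160 + 0x0740 = 0x078A0
  0x78A0 + 0xBBB2 = 0x13452 → wrap carry → 0x3453
One's-complement sum = 0x3453.
Checksum = ~0x3453 & 0xFFFF = 0xCBAC.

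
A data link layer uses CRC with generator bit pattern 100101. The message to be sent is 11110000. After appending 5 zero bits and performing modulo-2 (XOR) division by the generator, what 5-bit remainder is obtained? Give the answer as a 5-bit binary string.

00010

Append 5 zeros: 1111000000000. Divide by 100101 (XOR where the leading bit is 1):
  pos 0: 111100 XOR 100101 = 011001
  pos 1: 110010 XOR 100101 = 010111
  pos 2: 101110 XOR 100101 = 001011
  pos 4: 101100 XOR 100101 = 001001
  pos 6: 100100 XOR 100101 = 000001
Remainder (last 5 bits) = 00010. This is the CRC / FCS.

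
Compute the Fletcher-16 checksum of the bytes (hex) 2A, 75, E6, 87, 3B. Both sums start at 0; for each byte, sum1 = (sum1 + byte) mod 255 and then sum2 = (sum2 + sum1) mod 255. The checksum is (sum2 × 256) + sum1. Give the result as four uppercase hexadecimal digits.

A749

Running sums (mod 255):
  after byte 0 (2A): sum1=42, sum2=42
  after byte 1 (75): sum1=159, sum2=201
  after byte 2 (E6): sum1=134, sum2=80
  after byte 3 (87): sum1=14, sum2=94
  after byte 4 (3B): sum1=73, sum2=167
Checksum = sum2·256 + sum1 = 167·256 + 73 = 42825 = 0xA749.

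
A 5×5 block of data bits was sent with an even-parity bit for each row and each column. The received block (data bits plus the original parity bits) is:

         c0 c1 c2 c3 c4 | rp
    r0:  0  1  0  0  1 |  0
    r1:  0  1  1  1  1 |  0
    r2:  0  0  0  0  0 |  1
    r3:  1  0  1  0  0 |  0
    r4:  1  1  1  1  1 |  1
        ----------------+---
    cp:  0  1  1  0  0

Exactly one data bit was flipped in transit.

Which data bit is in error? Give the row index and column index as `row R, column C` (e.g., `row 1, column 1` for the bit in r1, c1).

row 2, column 4

Recompute each row's even parity and compare to rp:
  r0: data parity 0, sent rp 0 → ok
  r1: data parity 0, sent rp 0 → ok
  r2: data parity 0, sent rp 1 → mismatch
  r3: data parity 0, sent rp 0 → ok
  r4: data parity 1, sent rp 1 → ok
Recompute each column's even parity and compare to cp:
  c0: data parity 0, sent cp 0 → ok
  c1: data parity 1, sent cp 1 → ok
  c2: data parity 1, sent cp 1 → ok
  c3: data parity 0, sent cp 0 → ok
  c4: data parity 1, sent cp 0 → mismatch
Exactly one row (r2) and one column (c4) fail → the flipped bit is at their intersection.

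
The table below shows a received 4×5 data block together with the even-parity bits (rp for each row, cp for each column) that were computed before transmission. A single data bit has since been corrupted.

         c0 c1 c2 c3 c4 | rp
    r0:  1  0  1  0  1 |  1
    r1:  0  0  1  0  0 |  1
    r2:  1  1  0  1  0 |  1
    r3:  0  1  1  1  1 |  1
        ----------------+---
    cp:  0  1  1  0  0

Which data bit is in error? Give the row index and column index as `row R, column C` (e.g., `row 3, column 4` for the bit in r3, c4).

row 3, column 1

Recompute each row's even parity and compare to rp:
  r0: data parity 1, sent rp 1 → ok
  r1: data parity 1, sent rp 1 → ok
  r2: data parity 1, sent rp 1 → ok
  r3: data parity 0, sent rp 1 → mismatch
Recompute each column's even parity and compare to cp:
  c0: data parity 0, sent cp 0 → ok
  c1: data parity 0, sent cp 1 → mismatch
  c2: data parity 1, sent cp 1 → ok
  c3: data parity 0, sent cp 0 → ok
  c4: data parity 0, sent cp 0 → ok
Exactly one row (r3) and one column (c1) fail → the flipped bit is at their intersection.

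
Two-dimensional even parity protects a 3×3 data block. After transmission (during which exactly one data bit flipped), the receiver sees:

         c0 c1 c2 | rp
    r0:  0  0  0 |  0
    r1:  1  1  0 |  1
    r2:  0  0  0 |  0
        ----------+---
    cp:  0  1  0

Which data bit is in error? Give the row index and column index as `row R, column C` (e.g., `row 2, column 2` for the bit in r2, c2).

row 1, column 0

Recompute each row's even parity and compare to rp:
  r0: data parity 0, sent rp 0 → ok
  r1: data parity 0, sent rp 1 → mismatch
  r2: data parity 0, sent rp 0 → ok
Recompute each column's even parity and compare to cp:
  c0: data parity 1, sent cp 0 → mismatch
  c1: data parity 1, sent cp 1 → ok
  c2: data parity 0, sent cp 0 → ok
Exactly one row (r1) and one column (c0) fail → the flipped bit is at their intersection.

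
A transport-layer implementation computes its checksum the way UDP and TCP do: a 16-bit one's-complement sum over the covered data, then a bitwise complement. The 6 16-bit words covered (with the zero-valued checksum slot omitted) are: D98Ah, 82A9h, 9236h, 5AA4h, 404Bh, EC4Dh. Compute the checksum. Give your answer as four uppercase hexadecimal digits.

8A57

One's-complement addition (fold any carry out of bit 15 back into bit 0):
  0xD98A + 0x82A9 = 0x15C33 → wrap carry → 0x5C34
  0x5C34 + 0x9236 = 0x0EE6A
  0xEE6A + 0x5AA4 = 0x1490E → wrap carry → 0x490F
  0x490F + 0x404B = 0x0895A
  0x895A + 0xEC4D = 0x175A7 → wrap carry → 0x75A8
One's-complement sum = 0x75A8.
Checksum = ~0x75A8 & 0xFFFF = 0x8A57.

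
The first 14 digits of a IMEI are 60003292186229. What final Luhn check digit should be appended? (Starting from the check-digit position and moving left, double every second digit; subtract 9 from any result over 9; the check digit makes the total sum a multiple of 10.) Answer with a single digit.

Partial digits right→left: 9 2 2 6 8 1 2 9 2 3 0 0 0 6
Double every second digit counting from the check-digit position (so the 1st, 3rd, 5th, ... of the partial from the right).
  doubled (with −9 where >9): 9 4 7 4 4 0 0 → sum 28
  kept as-is: 2 6 1 9 3 0 6 → sum 27
Total = 28 + 27 = 55.
Check digit = (10 − (55 mod 10)) mod 10 = 5.

5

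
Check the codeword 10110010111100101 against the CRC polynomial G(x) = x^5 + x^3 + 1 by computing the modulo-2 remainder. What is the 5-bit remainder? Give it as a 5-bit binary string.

Modulo-2 division of 10110010111100101 by 101001:
  pos 0: 101100 XOR 101001 = 000101
  pos 3: 101101 XOR 101001 = 000100
  pos 6: 100111 XOR 101001 = 001110
  pos 8: 111000 XOR 101001 = 010001
  pos 9: 100011 XOR 101001 = 001010
  pos 11: 101001 XOR 101001 = 000000
Remainder = 00000 (zero — the frame passes the CRC check).

00000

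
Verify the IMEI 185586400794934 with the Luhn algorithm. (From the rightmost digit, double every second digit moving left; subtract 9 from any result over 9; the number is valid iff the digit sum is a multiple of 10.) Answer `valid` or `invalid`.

From the right, keep odd positions and double even positions (subtract 9 from any doubled value over 9):
  doubled (positions 2,4,...): 6 8 5 0 3 1 7 → sum 30
  kept (positions 1,3,...): 4 9 9 0 4 8 5 1 → sum 40
Total = 70.
70 mod 10 = 0, so the number is valid.

valid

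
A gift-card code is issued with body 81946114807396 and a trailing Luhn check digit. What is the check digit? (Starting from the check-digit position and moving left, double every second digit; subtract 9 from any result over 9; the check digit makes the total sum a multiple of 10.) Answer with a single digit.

Partial digits right→left: 6 9 3 7 0 8 4 1 1 6 4 9 1 8
Double every second digit counting from the check-digit position (so the 1st, 3rd, 5th, ... of the partial from the right).
  doubled (with −9 where >9): 3 6 0 8 2 8 2 → sum 29
  kept as-is: 9 7 8 1 6 9 8 → sum 48
Total = 29 + 48 = 77.
Check digit = (10 − (77 mod 10)) mod 10 = 3.

3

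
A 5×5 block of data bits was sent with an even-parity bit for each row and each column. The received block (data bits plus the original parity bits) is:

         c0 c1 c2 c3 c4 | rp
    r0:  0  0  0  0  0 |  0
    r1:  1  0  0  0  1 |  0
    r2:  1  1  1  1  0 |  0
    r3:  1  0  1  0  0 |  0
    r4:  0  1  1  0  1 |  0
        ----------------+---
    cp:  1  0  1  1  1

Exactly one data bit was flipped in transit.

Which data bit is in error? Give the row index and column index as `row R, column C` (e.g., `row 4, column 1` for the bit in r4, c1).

Recompute each row's even parity and compare to rp:
  r0: data parity 0, sent rp 0 → ok
  r1: data parity 0, sent rp 0 → ok
  r2: data parity 0, sent rp 0 → ok
  r3: data parity 0, sent rp 0 → ok
  r4: data parity 1, sent rp 0 → mismatch
Recompute each column's even parity and compare to cp:
  c0: data parity 1, sent cp 1 → ok
  c1: data parity 0, sent cp 0 → ok
  c2: data parity 1, sent cp 1 → ok
  c3: data parity 1, sent cp 1 → ok
  c4: data parity 0, sent cp 1 → mismatch
Exactly one row (r4) and one column (c4) fail → the flipped bit is at their intersection.

row 4, column 4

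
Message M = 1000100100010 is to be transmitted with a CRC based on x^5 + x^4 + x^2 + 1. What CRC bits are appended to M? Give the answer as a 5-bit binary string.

Append 5 zeros: 100010010001000000. Divide by 110101 (XOR where the leading bit is 1):
  pos 0: 100010 XOR 110101 = 010111
  pos 1: 101110 XOR 110101 = 011011
  pos 2: 110111 XOR 110101 = 000010
  pos 6: 100001 XOR 110101 = 010100
  pos 7: 101000 XOR 110101 = 011101
  pos 8: 111010 XOR 110101 = 001111
  pos 10: 111100 XOR 110101 = 001001
  pos 12: 100100 XOR 110101 = 010001
Remainder (last 5 bits) = 10001. This is the CRC / FCS.

10001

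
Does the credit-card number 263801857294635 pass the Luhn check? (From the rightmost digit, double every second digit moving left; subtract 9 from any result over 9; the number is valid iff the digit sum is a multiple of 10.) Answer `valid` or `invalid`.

invalid

From the right, keep odd positions and double even positions (subtract 9 from any doubled value over 9):
  doubled (positions 2,4,...): 6 8 4 1 2 7 3 → sum 31
  kept (positions 1,3,...): 5 6 9 7 8 0 3 2 → sum 40
Total = 71.
71 mod 10 = 1, so the number is invalid.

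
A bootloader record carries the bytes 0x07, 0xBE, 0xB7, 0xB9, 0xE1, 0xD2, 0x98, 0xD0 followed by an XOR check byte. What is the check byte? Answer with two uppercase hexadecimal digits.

CC

XOR the bytes together:
  start with 0x07
  0x07 ⊕ 0xBE = 0xB9
  0xB9 ⊕ 0xB7 = 0x0E
  0x0E ⊕ 0xB9 = 0xB7
  0xB7 ⊕ 0xE1 = 0x56
  0x56 ⊕ 0xD2 = 0x84
  0x84 ⊕ 0x98 = 0x1C
  0x1C ⊕ 0xD0 = 0xCC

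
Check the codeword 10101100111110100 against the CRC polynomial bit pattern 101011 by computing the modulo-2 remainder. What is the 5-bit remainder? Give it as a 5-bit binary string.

00000

Modulo-2 division of 10101100111110100 by 101011:
  pos 0: 101011 XOR 101011 = 000000
  pos 8: 111110 XOR 101011 = 010101
  pos 9: 101011 XOR 101011 = 000000
Remainder = 00000 (zero — the frame passes the CRC check).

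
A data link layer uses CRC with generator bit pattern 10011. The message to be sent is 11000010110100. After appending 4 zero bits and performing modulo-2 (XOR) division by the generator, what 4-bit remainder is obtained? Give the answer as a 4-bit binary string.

1011

Append 4 zeros: 110000101101000000. Divide by 10011 (XOR where the leading bit is 1):
  pos 0: 11000 XOR 10011 = 01011
  pos 1: 10110 XOR 10011 = 00101
  pos 3: 10110 XOR 10011 = 00101
  pos 5: 10111 XOR 10011 = 00100
  pos 7: 10001 XOR 10011 = 00010
  pos 10: 10000 XOR 10011 = 00011
  pos 13: 11000 XOR 10011 = 01011
Remainder (last 4 bits) = 1011. This is the CRC / FCS.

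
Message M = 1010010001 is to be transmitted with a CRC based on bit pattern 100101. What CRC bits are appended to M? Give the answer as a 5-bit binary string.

Append 5 zeros: 101001000100000. Divide by 100101 (XOR where the leading bit is 1):
  pos 0: 101001 XOR 100101 = 001100
  pos 2: 110000 XOR 100101 = 010101
  pos 3: 101010 XOR 100101 = 001111
  pos 5: 111110 XOR 100101 = 011011
  pos 6: 110110 XOR 100101 = 010011
  pos 7: 100110 XOR 100101 = 000011
Remainder (last 5 bits) = 01100. This is the CRC / FCS.

01100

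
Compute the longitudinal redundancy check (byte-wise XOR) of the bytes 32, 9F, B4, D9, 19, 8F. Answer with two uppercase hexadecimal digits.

XOR the bytes together:
  start with 0x32
  0x32 ⊕ 0x9F = 0xAD
  0xAD ⊕ 0xB4 = 0x19
  0x19 ⊕ 0xD9 = 0xC0
  0xC0 ⊕ 0x19 = 0xD9
  0xD9 ⊕ 0x8F = 0x56

56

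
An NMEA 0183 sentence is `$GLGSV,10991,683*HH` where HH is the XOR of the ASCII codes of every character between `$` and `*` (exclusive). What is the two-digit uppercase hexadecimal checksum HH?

44

XOR the ASCII codes of the payload characters:
  'G' = 0x47 → acc = 0x47
  'L' = 0x4C → acc = 0x0B
  'G' = 0x47 → acc = 0x4C
  'S' = 0x53 → acc = 0x1F
  'V' = 0x56 → acc = 0x49
  ',' = 0x2C → acc = 0x65
  '1' = 0x31 → acc = 0x54
  '0' = 0x30 → acc = 0x64
  '9' = 0x39 → acc = 0x5D
  '9' = 0x39 → acc = 0x64
  '1' = 0x31 → acc = 0x55
  ',' = 0x2C → acc = 0x79
  '6' = 0x36 → acc = 0x4F
  '8' = 0x38 → acc = 0x77
  '3' = 0x33 → acc = 0x44
Checksum = 0x44.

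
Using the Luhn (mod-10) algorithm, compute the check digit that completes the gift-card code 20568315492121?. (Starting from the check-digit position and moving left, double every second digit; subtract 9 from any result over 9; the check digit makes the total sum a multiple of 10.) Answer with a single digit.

Partial digits right→left: 1 2 1 2 9 4 5 1 3 8 6 5 0 2
Double every second digit counting from the check-digit position (so the 1st, 3rd, 5th, ... of the partial from the right).
  doubled (with −9 where >9): 2 2 9 1 6 3 0 → sum 23
  kept as-is: 2 2 4 1 8 5 2 → sum 24
Total = 23 + 24 = 47.
Check digit = (10 − (47 mod 10)) mod 10 = 3.

3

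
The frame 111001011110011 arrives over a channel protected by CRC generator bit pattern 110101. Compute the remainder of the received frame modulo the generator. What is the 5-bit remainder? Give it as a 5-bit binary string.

00000

Modulo-2 division of 111001011110011 by 110101:
  pos 0: 111001 XOR 110101 = 001100
  pos 2: 110001 XOR 110101 = 000100
  pos 5: 100111 XOR 110101 = 010010
  pos 6: 100100 XOR 110101 = 010001
  pos 7: 100010 XOR 110101 = 010111
  pos 8: 101111 XOR 110101 = 011010
  pos 9: 110101 XOR 110101 = 000000
Remainder = 00000 (zero — the frame passes the CRC check).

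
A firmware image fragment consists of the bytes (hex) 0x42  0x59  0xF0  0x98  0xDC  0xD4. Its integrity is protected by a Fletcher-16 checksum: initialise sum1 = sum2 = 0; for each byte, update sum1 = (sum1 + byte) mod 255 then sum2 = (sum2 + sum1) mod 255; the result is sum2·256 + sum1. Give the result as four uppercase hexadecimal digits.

Running sums (mod 255):
  after byte 0 (0x42): sum1=66, sum2=66
  after byte 1 (0x59): sum1=155, sum2=221
  after byte 2 (0xF0): sum1=140, sum2=106
  after byte 3 (0x98): sum1=37, sum2=143
  after byte 4 (0xDC): sum1=2, sum2=145
  after byte 5 (0xD4): sum1=214, sum2=104
Checksum = sum2·256 + sum1 = 104·256 + 214 = 26838 = 0x68D6.

68D6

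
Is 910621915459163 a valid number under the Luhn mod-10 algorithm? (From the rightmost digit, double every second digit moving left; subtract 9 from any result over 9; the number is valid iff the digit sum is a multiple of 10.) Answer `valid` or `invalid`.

invalid

From the right, keep odd positions and double even positions (subtract 9 from any doubled value over 9):
  doubled (positions 2,4,...): 3 9 8 2 2 3 2 → sum 29
  kept (positions 1,3,...): 3 1 5 5 9 2 0 9 → sum 34
Total = 63.
63 mod 10 = 3, so the number is invalid.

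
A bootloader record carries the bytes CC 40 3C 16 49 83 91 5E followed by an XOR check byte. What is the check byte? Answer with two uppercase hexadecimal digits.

XOR the bytes together:
  start with 0xCC
  0xCC ⊕ 0x40 = 0x8C
  0x8C ⊕ 0x3C = 0xB0
  0xB0 ⊕ 0x16 = 0xA6
  0xA6 ⊕ 0x49 = 0xEF
  0xEF ⊕ 0x83 = 0x6C
  0x6C ⊕ 0x91 = 0xFD
  0xFD ⊕ 0x5E = 0xA3

A3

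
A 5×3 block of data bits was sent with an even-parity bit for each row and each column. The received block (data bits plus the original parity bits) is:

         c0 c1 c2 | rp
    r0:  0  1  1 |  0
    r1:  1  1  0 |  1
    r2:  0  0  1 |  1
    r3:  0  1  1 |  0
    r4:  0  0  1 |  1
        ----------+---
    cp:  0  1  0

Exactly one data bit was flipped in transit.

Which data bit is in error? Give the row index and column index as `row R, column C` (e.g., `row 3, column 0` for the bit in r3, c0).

row 1, column 0

Recompute each row's even parity and compare to rp:
  r0: data parity 0, sent rp 0 → ok
  r1: data parity 0, sent rp 1 → mismatch
  r2: data parity 1, sent rp 1 → ok
  r3: data parity 0, sent rp 0 → ok
  r4: data parity 1, sent rp 1 → ok
Recompute each column's even parity and compare to cp:
  c0: data parity 1, sent cp 0 → mismatch
  c1: data parity 1, sent cp 1 → ok
  c2: data parity 0, sent cp 0 → ok
Exactly one row (r1) and one column (c0) fail → the flipped bit is at their intersection.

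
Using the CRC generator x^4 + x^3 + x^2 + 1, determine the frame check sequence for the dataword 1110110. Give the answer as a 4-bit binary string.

Append 4 zeros: 11101100000. Divide by 11101 (XOR where the leading bit is 1):
  pos 0: 11101 XOR 11101 = 00000
  pos 5: 10000 XOR 11101 = 01101
  pos 6: 11010 XOR 11101 = 00111
Remainder (last 4 bits) = 0111. This is the CRC / FCS.

0111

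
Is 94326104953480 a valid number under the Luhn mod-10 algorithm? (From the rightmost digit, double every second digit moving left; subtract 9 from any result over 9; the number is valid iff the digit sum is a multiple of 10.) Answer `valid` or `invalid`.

From the right, keep odd positions and double even positions (subtract 9 from any doubled value over 9):
  doubled (positions 2,4,...): 7 6 9 0 3 6 9 → sum 40
  kept (positions 1,3,...): 0 4 5 4 1 2 4 → sum 20
Total = 60.
60 mod 10 = 0, so the number is valid.

valid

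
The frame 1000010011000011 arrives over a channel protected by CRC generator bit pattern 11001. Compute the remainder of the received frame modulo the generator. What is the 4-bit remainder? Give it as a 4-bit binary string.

Modulo-2 division of 1000010011000011 by 11001:
  pos 0: 10000 XOR 11001 = 01001
  pos 1: 10011 XOR 11001 = 01010
  pos 2: 10100 XOR 11001 = 01101
  pos 3: 11010 XOR 11001 = 00011
  pos 6: 11110 XOR 11001 = 00111
  pos 8: 11100 XOR 11001 = 00101
  pos 10: 10101 XOR 11001 = 01100
  pos 11: 11001 XOR 11001 = 00000
Remainder = 0000 (zero — the frame passes the CRC check).

0000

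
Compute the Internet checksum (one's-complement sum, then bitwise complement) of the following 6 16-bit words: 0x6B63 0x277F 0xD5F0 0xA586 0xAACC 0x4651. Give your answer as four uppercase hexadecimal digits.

One's-complement addition (fold any carry out of bit 15 back into bit 0):
  0x6B63 + 0x277F = 0x092E2
  0x92E2 + 0xD5F0 = 0x168D2 → wrap carry → 0x68D3
  0x68D3 + 0xA586 = 0x10E59 → wrap carry → 0x0E5A
  0x0E5A + 0xAACC = 0x0B926
  0xB926 + 0x4651 = 0x0FF77
One's-complement sum = 0xFF77.
Checksum = ~0xFF77 & 0xFFFF = 0x0088.

0088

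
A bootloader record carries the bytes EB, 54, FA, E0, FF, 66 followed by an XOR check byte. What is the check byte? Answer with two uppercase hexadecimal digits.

3C

XOR the bytes together:
  start with 0xEB
  0xEB ⊕ 0x54 = 0xBF
  0xBF ⊕ 0xFA = 0x45
  0x45 ⊕ 0xE0 = 0xA5
  0xA5 ⊕ 0xFF = 0x5A
  0x5A ⊕ 0x66 = 0x3C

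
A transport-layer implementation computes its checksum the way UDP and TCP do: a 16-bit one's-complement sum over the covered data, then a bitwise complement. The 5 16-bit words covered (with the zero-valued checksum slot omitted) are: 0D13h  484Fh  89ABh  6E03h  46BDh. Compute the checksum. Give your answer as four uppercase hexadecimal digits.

6C31

One's-complement addition (fold any carry out of bit 15 back into bit 0):
  0x0D13 + 0x484F = 0x05562
  0x5562 + 0x89AB = 0x0DF0D
  0xDF0D + 0x6E03 = 0x14D10 → wrap carry → 0x4D11
  0x4D11 + 0x46BD = 0x093CE
One's-complement sum = 0x93CE.
Checksum = ~0x93CE & 0xFFFF = 0x6C31.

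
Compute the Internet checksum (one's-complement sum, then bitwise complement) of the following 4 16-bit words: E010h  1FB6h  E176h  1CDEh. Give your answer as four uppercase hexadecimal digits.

01E4

One's-complement addition (fold any carry out of bit 15 back into bit 0):
  0xE010 + 0x1FB6 = 0x0FFC6
  0xFFC6 + 0xE176 = 0x1E13C → wrap carry → 0xE13D
  0xE13D + 0x1CDE = 0x0FE1B
One's-complement sum = 0xFE1B.
Checksum = ~0xFE1B & 0xFFFF = 0x01E4.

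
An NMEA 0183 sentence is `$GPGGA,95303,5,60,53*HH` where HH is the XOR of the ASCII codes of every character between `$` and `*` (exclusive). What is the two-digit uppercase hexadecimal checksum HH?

XOR the ASCII codes of the payload characters:
  'G' = 0x47 → acc = 0x47
  'P' = 0x50 → acc = 0x17
  'G' = 0x47 → acc = 0x50
  'G' = 0x47 → acc = 0x17
  'A' = 0x41 → acc = 0x56
  ',' = 0x2C → acc = 0x7A
  '9' = 0x39 → acc = 0x43
  '5' = 0x35 → acc = 0x76
  '3' = 0x33 → acc = 0x45
  '0' = 0x30 → acc = 0x75
  '3' = 0x33 → acc = 0x46
  ',' = 0x2C → acc = 0x6A
  '5' = 0x35 → acc = 0x5F
  ',' = 0x2C → acc = 0x73
  '6' = 0x36 → acc = 0x45
  '0' = 0x30 → acc = 0x75
  ',' = 0x2C → acc = 0x59
  '5' = 0x35 → acc = 0x6C
  '3' = 0x33 → acc = 0x5F
Checksum = 0x5F.

5F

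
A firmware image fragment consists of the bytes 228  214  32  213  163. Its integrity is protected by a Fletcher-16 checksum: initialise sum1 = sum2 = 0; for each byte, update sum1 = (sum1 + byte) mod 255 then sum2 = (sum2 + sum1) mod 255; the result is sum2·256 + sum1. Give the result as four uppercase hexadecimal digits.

8355

Running sums (mod 255):
  after byte 0 (228): sum1=228, sum2=228
  after byte 1 (214): sum1=187, sum2=160
  after byte 2 (32): sum1=219, sum2=124
  after byte 3 (213): sum1=177, sum2=46
  after byte 4 (163): sum1=85, sum2=131
Checksum = sum2·256 + sum1 = 131·256 + 85 = 33621 = 0x8355.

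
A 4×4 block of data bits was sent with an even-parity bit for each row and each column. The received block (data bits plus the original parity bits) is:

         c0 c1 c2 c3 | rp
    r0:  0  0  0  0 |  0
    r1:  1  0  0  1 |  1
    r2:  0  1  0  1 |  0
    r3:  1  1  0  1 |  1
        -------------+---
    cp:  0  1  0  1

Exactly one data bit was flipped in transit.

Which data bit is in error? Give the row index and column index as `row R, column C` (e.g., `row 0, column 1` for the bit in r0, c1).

Recompute each row's even parity and compare to rp:
  r0: data parity 0, sent rp 0 → ok
  r1: data parity 0, sent rp 1 → mismatch
  r2: data parity 0, sent rp 0 → ok
  r3: data parity 1, sent rp 1 → ok
Recompute each column's even parity and compare to cp:
  c0: data parity 0, sent cp 0 → ok
  c1: data parity 0, sent cp 1 → mismatch
  c2: data parity 0, sent cp 0 → ok
  c3: data parity 1, sent cp 1 → ok
Exactly one row (r1) and one column (c1) fail → the flipped bit is at their intersection.

row 1, column 1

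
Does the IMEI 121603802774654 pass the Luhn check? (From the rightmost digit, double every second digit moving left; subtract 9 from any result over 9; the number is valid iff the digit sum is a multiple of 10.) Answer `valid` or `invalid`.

invalid

From the right, keep odd positions and double even positions (subtract 9 from any doubled value over 9):
  doubled (positions 2,4,...): 1 8 5 0 6 3 4 → sum 27
  kept (positions 1,3,...): 4 6 7 2 8 0 1 1 → sum 29
Total = 56.
56 mod 10 = 6, so the number is invalid.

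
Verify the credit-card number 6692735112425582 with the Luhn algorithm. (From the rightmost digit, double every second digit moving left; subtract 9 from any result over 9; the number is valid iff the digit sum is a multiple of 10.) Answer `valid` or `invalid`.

From the right, keep odd positions and double even positions (subtract 9 from any doubled value over 9):
  doubled (positions 2,4,...): 7 1 8 2 1 5 9 3 → sum 36
  kept (positions 1,3,...): 2 5 2 2 1 3 2 6 → sum 23
Total = 59.
59 mod 10 = 9, so the number is invalid.

invalid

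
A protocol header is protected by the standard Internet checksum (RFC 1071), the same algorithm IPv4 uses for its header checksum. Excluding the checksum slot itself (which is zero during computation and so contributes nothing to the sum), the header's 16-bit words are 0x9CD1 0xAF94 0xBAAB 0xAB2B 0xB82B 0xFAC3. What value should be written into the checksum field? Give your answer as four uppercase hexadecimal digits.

9AD2

One's-complement addition (fold any carry out of bit 15 back into bit 0):
  0x9CD1 + 0xAF94 = 0x14C65 → wrap carry → 0x4C66
  0x4C66 + 0xBAAB = 0x10711 → wrap carry → 0x0712
  0x0712 + 0xAB2B = 0x0B23D
  0xB23D + 0xB82B = 0x16A68 → wrap carry → 0x6A69
  0x6A69 + 0xFAC3 = 0x1652C → wrap carry → 0x652D
One's-complement sum = 0x652D.
Checksum = ~0x652D & 0xFFFF = 0x9AD2.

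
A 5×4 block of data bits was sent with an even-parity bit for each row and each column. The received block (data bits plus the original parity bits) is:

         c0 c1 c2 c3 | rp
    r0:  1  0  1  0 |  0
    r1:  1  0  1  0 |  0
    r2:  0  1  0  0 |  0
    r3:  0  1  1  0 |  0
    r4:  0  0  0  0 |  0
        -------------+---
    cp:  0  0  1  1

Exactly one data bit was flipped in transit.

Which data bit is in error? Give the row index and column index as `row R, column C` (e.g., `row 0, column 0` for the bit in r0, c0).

row 2, column 3

Recompute each row's even parity and compare to rp:
  r0: data parity 0, sent rp 0 → ok
  r1: data parity 0, sent rp 0 → ok
  r2: data parity 1, sent rp 0 → mismatch
  r3: data parity 0, sent rp 0 → ok
  r4: data parity 0, sent rp 0 → ok
Recompute each column's even parity and compare to cp:
  c0: data parity 0, sent cp 0 → ok
  c1: data parity 0, sent cp 0 → ok
  c2: data parity 1, sent cp 1 → ok
  c3: data parity 0, sent cp 1 → mismatch
Exactly one row (r2) and one column (c3) fail → the flipped bit is at their intersection.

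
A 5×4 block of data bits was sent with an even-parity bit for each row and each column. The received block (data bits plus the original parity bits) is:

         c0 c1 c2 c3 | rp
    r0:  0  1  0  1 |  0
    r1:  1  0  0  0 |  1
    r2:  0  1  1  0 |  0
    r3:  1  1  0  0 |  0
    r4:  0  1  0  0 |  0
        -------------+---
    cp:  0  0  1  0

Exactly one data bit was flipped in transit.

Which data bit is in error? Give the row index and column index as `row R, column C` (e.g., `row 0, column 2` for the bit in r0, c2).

Recompute each row's even parity and compare to rp:
  r0: data parity 0, sent rp 0 → ok
  r1: data parity 1, sent rp 1 → ok
  r2: data parity 0, sent rp 0 → ok
  r3: data parity 0, sent rp 0 → ok
  r4: data parity 1, sent rp 0 → mismatch
Recompute each column's even parity and compare to cp:
  c0: data parity 0, sent cp 0 → ok
  c1: data parity 0, sent cp 0 → ok
  c2: data parity 1, sent cp 1 → ok
  c3: data parity 1, sent cp 0 → mismatch
Exactly one row (r4) and one column (c3) fail → the flipped bit is at their intersection.

row 4, column 3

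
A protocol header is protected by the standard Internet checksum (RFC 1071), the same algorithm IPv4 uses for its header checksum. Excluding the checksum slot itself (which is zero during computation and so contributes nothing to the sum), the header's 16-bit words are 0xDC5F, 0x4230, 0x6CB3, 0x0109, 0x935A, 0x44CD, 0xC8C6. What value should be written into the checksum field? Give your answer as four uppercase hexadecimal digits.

D2C4

One's-complement addition (fold any carry out of bit 15 back into bit 0):
  0xDC5F + 0x4230 = 0x11E8F → wrap carry → 0x1E90
  0x1E90 + 0x6CB3 = 0x08B43
  0x8B43 + 0x0109 = 0x08C4C
  0x8C4C + 0x935A = 0x11FA6 → wrap carry → 0x1FA7
  0x1FA7 + 0x44CD = 0x06474
  0x6474 + 0xC8C6 = 0x12D3A → wrap carry → 0x2D3B
One's-complement sum = 0x2D3B.
Checksum = ~0x2D3B & 0xFFFF = 0xD2C4.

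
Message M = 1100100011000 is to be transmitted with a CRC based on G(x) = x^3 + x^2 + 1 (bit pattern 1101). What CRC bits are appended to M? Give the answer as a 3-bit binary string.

Append 3 zeros: 1100100011000000. Divide by 1101 (XOR where the leading bit is 1):
  pos 0: 1100 XOR 1101 = 0001
  pos 3: 1100 XOR 1101 = 0001
  pos 6: 1011 XOR 1101 = 0110
  pos 7: 1100 XOR 1101 = 0001
  pos 10: 1000 XOR 1101 = 0101
  pos 11: 1010 XOR 1101 = 0111
  pos 12: 1110 XOR 1101 = 0011
Remainder (last 3 bits) = 011. This is the CRC / FCS.

011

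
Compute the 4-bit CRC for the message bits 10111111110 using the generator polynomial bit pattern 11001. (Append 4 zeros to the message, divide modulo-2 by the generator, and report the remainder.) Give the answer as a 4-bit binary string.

0000

Append 4 zeros: 101111111100000. Divide by 11001 (XOR where the leading bit is 1):
  pos 0: 10111 XOR 11001 = 01110
  pos 1: 11101 XOR 11001 = 00100
  pos 3: 10011 XOR 11001 = 01010
  pos 4: 10101 XOR 11001 = 01100
  pos 5: 11001 XOR 11001 = 00000
Remainder (last 4 bits) = 0000. This is the CRC / FCS.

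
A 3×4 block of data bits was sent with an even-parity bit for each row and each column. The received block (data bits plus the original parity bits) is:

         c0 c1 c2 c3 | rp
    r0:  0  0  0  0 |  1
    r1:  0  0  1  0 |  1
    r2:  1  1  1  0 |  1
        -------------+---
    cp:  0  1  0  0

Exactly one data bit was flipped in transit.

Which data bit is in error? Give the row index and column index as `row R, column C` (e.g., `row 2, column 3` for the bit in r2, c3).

Recompute each row's even parity and compare to rp:
  r0: data parity 0, sent rp 1 → mismatch
  r1: data parity 1, sent rp 1 → ok
  r2: data parity 1, sent rp 1 → ok
Recompute each column's even parity and compare to cp:
  c0: data parity 1, sent cp 0 → mismatch
  c1: data parity 1, sent cp 1 → ok
  c2: data parity 0, sent cp 0 → ok
  c3: data parity 0, sent cp 0 → ok
Exactly one row (r0) and one column (c0) fail → the flipped bit is at their intersection.

row 0, column 0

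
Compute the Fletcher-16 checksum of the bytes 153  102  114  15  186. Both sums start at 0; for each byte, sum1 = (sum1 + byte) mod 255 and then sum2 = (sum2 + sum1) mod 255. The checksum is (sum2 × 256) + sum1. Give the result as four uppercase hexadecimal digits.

C93C

Running sums (mod 255):
  after byte 0 (153): sum1=153, sum2=153
  after byte 1 (102): sum1=0, sum2=153
  after byte 2 (114): sum1=114, sum2=12
  after byte 3 (15): sum1=129, sum2=141
  after byte 4 (186): sum1=60, sum2=201
Checksum = sum2·256 + sum1 = 201·256 + 60 = 51516 = 0xC93C.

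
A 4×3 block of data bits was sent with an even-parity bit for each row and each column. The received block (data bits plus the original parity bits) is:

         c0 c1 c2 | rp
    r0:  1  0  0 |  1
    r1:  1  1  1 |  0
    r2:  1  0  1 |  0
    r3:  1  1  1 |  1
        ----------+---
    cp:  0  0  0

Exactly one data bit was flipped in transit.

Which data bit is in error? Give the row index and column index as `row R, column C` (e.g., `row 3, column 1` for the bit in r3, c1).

row 1, column 2

Recompute each row's even parity and compare to rp:
  r0: data parity 1, sent rp 1 → ok
  r1: data parity 1, sent rp 0 → mismatch
  r2: data parity 0, sent rp 0 → ok
  r3: data parity 1, sent rp 1 → ok
Recompute each column's even parity and compare to cp:
  c0: data parity 0, sent cp 0 → ok
  c1: data parity 0, sent cp 0 → ok
  c2: data parity 1, sent cp 0 → mismatch
Exactly one row (r1) and one column (c2) fail → the flipped bit is at their intersection.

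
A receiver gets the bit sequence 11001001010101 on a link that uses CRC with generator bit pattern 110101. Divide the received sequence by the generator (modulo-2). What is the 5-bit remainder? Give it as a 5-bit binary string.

Modulo-2 division of 11001001010101 by 110101:
  pos 0: 110010 XOR 110101 = 000111
  pos 3: 111010 XOR 110101 = 001111
  pos 5: 111110 XOR 110101 = 001011
  pos 7: 101110 XOR 110101 = 011011
  pos 8: 110111 XOR 110101 = 000010
Remainder = 00010 (nonzero — an error is detected).

00010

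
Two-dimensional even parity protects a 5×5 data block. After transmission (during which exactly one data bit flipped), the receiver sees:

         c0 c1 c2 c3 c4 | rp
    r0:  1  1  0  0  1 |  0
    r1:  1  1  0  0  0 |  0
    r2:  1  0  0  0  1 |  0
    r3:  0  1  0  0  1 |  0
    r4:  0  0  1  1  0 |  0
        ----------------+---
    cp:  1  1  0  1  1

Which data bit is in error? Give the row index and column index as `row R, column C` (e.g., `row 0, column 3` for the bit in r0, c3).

row 0, column 2

Recompute each row's even parity and compare to rp:
  r0: data parity 1, sent rp 0 → mismatch
  r1: data parity 0, sent rp 0 → ok
  r2: data parity 0, sent rp 0 → ok
  r3: data parity 0, sent rp 0 → ok
  r4: data parity 0, sent rp 0 → ok
Recompute each column's even parity and compare to cp:
  c0: data parity 1, sent cp 1 → ok
  c1: data parity 1, sent cp 1 → ok
  c2: data parity 1, sent cp 0 → mismatch
  c3: data parity 1, sent cp 1 → ok
  c4: data parity 1, sent cp 1 → ok
Exactly one row (r0) and one column (c2) fail → the flipped bit is at their intersection.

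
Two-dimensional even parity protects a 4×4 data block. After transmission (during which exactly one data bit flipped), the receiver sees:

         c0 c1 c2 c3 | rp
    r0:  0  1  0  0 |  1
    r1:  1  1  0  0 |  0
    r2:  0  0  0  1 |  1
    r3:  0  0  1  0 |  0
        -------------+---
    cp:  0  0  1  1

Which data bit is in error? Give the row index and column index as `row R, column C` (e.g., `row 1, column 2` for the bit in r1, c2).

Recompute each row's even parity and compare to rp:
  r0: data parity 1, sent rp 1 → ok
  r1: data parity 0, sent rp 0 → ok
  r2: data parity 1, sent rp 1 → ok
  r3: data parity 1, sent rp 0 → mismatch
Recompute each column's even parity and compare to cp:
  c0: data parity 1, sent cp 0 → mismatch
  c1: data parity 0, sent cp 0 → ok
  c2: data parity 1, sent cp 1 → ok
  c3: data parity 1, sent cp 1 → ok
Exactly one row (r3) and one column (c0) fail → the flipped bit is at their intersection.

row 3, column 0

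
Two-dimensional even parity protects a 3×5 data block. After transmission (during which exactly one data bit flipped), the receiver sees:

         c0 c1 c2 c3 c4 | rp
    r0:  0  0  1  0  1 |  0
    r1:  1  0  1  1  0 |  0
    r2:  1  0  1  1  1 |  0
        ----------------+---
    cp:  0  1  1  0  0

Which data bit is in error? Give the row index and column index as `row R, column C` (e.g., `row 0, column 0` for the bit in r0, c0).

Recompute each row's even parity and compare to rp:
  r0: data parity 0, sent rp 0 → ok
  r1: data parity 1, sent rp 0 → mismatch
  r2: data parity 0, sent rp 0 → ok
Recompute each column's even parity and compare to cp:
  c0: data parity 0, sent cp 0 → ok
  c1: data parity 0, sent cp 1 → mismatch
  c2: data parity 1, sent cp 1 → ok
  c3: data parity 0, sent cp 0 → ok
  c4: data parity 0, sent cp 0 → ok
Exactly one row (r1) and one column (c1) fail → the flipped bit is at their intersection.

row 1, column 1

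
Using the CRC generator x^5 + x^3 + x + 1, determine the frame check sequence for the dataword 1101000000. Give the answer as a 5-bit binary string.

00111

Append 5 zeros: 110100000000000. Divide by 101011 (XOR where the leading bit is 1):
  pos 0: 110100 XOR 101011 = 011111
  pos 1: 111110 XOR 101011 = 010101
  pos 2: 101010 XOR 101011 = 000001
  pos 7: 100000 XOR 101011 = 001011
  pos 9: 101100 XOR 101011 = 000111
Remainder (last 5 bits) = 00111. This is the CRC / FCS.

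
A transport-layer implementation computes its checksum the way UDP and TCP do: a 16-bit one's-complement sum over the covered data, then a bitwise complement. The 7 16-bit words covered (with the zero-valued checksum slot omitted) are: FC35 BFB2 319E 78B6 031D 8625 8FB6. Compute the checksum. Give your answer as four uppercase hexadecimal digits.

One's-complement addition (fold any carry out of bit 15 back into bit 0):
  0xFC35 + 0xBFB2 = 0x1BBE7 → wrap carry → 0xBBE8
  0xBBE8 + 0x319E = 0x0ED86
  0xED86 + 0x78B6 = 0x1663C → wrap carry → 0x663D
  0x663D + 0x031D = 0x0695A
  0x695A + 0x8625 = 0x0EF7F
  0xEF7F + 0x8FB6 = 0x17F35 → wrap carry → 0x7F36
One's-complement sum = 0x7F36.
Checksum = ~0x7F36 & 0xFFFF = 0x80C9.

80C9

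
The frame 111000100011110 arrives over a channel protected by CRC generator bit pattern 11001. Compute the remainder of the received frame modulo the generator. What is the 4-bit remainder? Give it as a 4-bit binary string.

Modulo-2 division of 111000100011110 by 11001:
  pos 0: 11100 XOR 11001 = 00101
  pos 2: 10101 XOR 11001 = 01100
  pos 3: 11000 XOR 11001 = 00001
  pos 7: 10011 XOR 11001 = 01010
  pos 8: 10101 XOR 11001 = 01100
  pos 9: 11001 XOR 11001 = 00000
Remainder = 0000 (zero — the frame passes the CRC check).

0000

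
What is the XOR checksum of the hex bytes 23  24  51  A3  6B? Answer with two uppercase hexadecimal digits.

XOR the bytes together:
  start with 0x23
  0x23 ⊕ 0x24 = 0x07
  0x07 ⊕ 0x51 = 0x56
  0x56 ⊕ 0xA3 = 0xF5
  0xF5 ⊕ 0x6B = 0x9E

9E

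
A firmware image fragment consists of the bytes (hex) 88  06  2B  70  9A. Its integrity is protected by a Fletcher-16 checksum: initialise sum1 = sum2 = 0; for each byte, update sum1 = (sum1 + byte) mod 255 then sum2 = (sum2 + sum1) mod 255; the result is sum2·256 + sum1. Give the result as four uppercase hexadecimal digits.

BFC4

Running sums (mod 255):
  after byte 0 (88): sum1=136, sum2=136
  after byte 1 (06): sum1=142, sum2=23
  after byte 2 (2B): sum1=185, sum2=208
  after byte 3 (70): sum1=42, sum2=250
  after byte 4 (9A): sum1=196, sum2=191
Checksum = sum2·256 + sum1 = 191·256 + 196 = 49092 = 0xBFC4.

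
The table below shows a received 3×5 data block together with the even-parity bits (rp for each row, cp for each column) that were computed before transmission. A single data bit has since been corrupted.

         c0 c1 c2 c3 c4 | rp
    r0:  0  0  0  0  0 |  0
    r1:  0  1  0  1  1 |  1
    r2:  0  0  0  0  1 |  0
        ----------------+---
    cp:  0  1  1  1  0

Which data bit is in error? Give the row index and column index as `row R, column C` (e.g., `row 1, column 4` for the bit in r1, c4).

row 2, column 2

Recompute each row's even parity and compare to rp:
  r0: data parity 0, sent rp 0 → ok
  r1: data parity 1, sent rp 1 → ok
  r2: data parity 1, sent rp 0 → mismatch
Recompute each column's even parity and compare to cp:
  c0: data parity 0, sent cp 0 → ok
  c1: data parity 1, sent cp 1 → ok
  c2: data parity 0, sent cp 1 → mismatch
  c3: data parity 1, sent cp 1 → ok
  c4: data parity 0, sent cp 0 → ok
Exactly one row (r2) and one column (c2) fail → the flipped bit is at their intersection.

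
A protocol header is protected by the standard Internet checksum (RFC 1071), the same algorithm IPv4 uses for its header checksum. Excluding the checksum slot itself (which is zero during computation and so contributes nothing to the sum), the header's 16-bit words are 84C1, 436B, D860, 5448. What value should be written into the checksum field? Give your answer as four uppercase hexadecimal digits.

0B2A

One's-complement addition (fold any carry out of bit 15 back into bit 0):
  0x84C1 + 0x436B = 0x0C82C
  0xC82C + 0xD860 = 0x1A08C → wrap carry → 0xA08D
  0xA08D + 0x5448 = 0x0F4D5
One's-complement sum = 0xF4D5.
Checksum = ~0xF4D5 & 0xFFFF = 0x0B2A.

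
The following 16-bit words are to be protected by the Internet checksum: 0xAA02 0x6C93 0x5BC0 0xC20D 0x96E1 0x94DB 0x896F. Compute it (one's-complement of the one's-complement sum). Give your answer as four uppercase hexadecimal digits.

One's-complement addition (fold any carry out of bit 15 back into bit 0):
  0xAA02 + 0x6C93 = 0x11695 → wrap carry → 0x1696
  0x1696 + 0x5BC0 = 0x07256
  0x7256 + 0xC20D = 0x13463 → wrap carry → 0x3464
  0x3464 + 0x96E1 = 0x0CB45
  0xCB45 + 0x94DB = 0x16020 → wrap carry → 0x6021
  0x6021 + 0x896F = 0x0E990
One's-complement sum = 0xE990.
Checksum = ~0xE990 & 0xFFFF = 0x166F.

166F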